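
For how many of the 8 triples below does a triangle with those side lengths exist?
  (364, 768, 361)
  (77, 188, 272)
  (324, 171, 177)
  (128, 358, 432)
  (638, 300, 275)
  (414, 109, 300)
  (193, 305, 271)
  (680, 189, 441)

3

(361,364,768): 361+364 ≤ 768 → not valid
(77,188,272): 77+188 ≤ 272 → not valid
(171,177,324): 171+177 > 324 → valid
(128,358,432): 128+358 > 432 → valid
(275,300,638): 275+300 ≤ 638 → not valid
(109,300,414): 109+300 ≤ 414 → not valid
(193,271,305): 193+271 > 305 → valid
(189,441,680): 189+441 ≤ 680 → not valid
3 of the 8 triples form a triangle.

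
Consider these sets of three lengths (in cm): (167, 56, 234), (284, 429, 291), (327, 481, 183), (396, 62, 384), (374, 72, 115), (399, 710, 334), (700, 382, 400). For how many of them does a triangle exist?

5

(56,167,234): 56+167 ≤ 234 → not valid
(284,291,429): 284+291 > 429 → valid
(183,327,481): 183+327 > 481 → valid
(62,384,396): 62+384 > 396 → valid
(72,115,374): 72+115 ≤ 374 → not valid
(334,399,710): 334+399 > 710 → valid
(382,400,700): 382+400 > 700 → valid
5 of the 7 triples form a triangle.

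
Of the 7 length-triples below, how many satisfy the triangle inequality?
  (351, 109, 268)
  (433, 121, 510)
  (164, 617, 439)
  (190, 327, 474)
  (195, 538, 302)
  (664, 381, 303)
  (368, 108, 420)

5

(109,268,351): 109+268 > 351 → valid
(121,433,510): 121+433 > 510 → valid
(164,439,617): 164+439 ≤ 617 → not valid
(190,327,474): 190+327 > 474 → valid
(195,302,538): 195+302 ≤ 538 → not valid
(303,381,664): 303+381 > 664 → valid
(108,368,420): 108+368 > 420 → valid
5 of the 7 triples form a triangle.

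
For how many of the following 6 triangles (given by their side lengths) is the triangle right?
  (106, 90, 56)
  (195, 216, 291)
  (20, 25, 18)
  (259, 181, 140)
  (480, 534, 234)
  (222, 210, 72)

4

(106,90,56): 56²+90² = 11236 = 106² → right
(195,216,291): 195²+216² = 84681 = 291² → right
(20,25,18): 18²+20² = 724 > 625 = 25² → acute
(259,181,140): 140²+181² = 52361 < 67081 = 259² → obtuse
(480,534,234): 234²+480² = 285156 = 534² → right
(222,210,72): 72²+210² = 49284 = 222² → right
4 of the 6 are right.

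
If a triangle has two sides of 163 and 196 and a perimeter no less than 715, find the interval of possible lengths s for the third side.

Triangle inequality alone gives 33 < s < 359.
The perimeter condition gives s ≥ 715 − 163 − 196 = 356.
Intersecting the two: 356 ≤ s < 359.

356 ≤ s < 359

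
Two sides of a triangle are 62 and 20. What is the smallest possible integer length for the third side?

The third side must be strictly greater than |62 − 20| = 42.
The smallest integer above 42 is 43.

43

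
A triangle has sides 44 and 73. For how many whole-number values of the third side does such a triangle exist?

87

The third side lies in the open interval (29, 117).
Integers from 30 to 116 inclusive: 116 − 30 + 1 = 87.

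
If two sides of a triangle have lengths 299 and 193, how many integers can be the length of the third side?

The third side lies in the open interval (106, 492).
Integers from 107 to 491 inclusive: 491 − 107 + 1 = 385.

385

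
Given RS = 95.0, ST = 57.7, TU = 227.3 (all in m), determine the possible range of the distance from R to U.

74.6 ≤ RU ≤ 380.0 m

The maximum is all hops collinear in one direction: 95.0 + 57.7 + 227.3 = 380.0.
The longest hop is 227.3; the others sum to 152.7. Folding the others back against it leaves at least 227.3 − 152.7 = 74.6.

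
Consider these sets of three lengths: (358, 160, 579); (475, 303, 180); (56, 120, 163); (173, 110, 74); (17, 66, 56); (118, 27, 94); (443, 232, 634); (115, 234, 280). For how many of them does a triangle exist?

(160,358,579): 160+358 ≤ 579 → not valid
(180,303,475): 180+303 > 475 → valid
(56,120,163): 56+120 > 163 → valid
(74,110,173): 74+110 > 173 → valid
(17,56,66): 17+56 > 66 → valid
(27,94,118): 27+94 > 118 → valid
(232,443,634): 232+443 > 634 → valid
(115,234,280): 115+234 > 280 → valid
7 of the 8 triples form a triangle.

7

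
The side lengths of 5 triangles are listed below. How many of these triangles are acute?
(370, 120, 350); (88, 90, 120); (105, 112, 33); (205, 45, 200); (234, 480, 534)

(370,120,350): 120²+350² = 136900 = 370² → right
(88,90,120): 88²+90² = 15844 > 14400 = 120² → acute
(105,112,33): 33²+105² = 12114 < 12544 = 112² → obtuse
(205,45,200): 45²+200² = 42025 = 205² → right
(234,480,534): 234²+480² = 285156 = 534² → right
1 of the 5 is acute.

1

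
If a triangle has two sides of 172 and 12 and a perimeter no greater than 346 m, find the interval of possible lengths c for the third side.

160 < c ≤ 162

Triangle inequality alone gives 160 < c < 184.
The perimeter condition gives c ≤ 346 − 172 − 12 = 162.
Intersecting the two: 160 < c ≤ 162.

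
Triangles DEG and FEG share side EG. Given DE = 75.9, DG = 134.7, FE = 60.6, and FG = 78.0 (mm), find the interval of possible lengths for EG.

58.8 < EG < 138.6

From triangle DEG: |75.9 − 134.7| < EG < 75.9 + 134.7, i.e. 58.8 < EG < 210.6.
From triangle FEG: 17.4 < EG < 138.6.
Both must hold, so EG lies in the intersection.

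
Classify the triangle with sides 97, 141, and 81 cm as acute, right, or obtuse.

obtuse

Compare the square of the longest side to the sum of squares of the other two: 81² + 97² = 15970 < 19881 = 141².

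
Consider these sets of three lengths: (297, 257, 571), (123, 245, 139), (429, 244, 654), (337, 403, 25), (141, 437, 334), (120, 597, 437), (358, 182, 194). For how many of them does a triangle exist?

4

(257,297,571): 257+297 ≤ 571 → not valid
(123,139,245): 123+139 > 245 → valid
(244,429,654): 244+429 > 654 → valid
(25,337,403): 25+337 ≤ 403 → not valid
(141,334,437): 141+334 > 437 → valid
(120,437,597): 120+437 ≤ 597 → not valid
(182,194,358): 182+194 > 358 → valid
4 of the 7 triples form a triangle.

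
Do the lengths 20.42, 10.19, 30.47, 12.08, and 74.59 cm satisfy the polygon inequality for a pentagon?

No

For a pentagon, each side must be shorter than the sum of the others.
Here the longest side is 74.59, but the remaining 4 sides sum to only 73.16.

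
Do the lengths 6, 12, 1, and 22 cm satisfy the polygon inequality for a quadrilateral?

No

For a quadrilateral, each side must be shorter than the sum of the others.
Here the longest side is 22, but the remaining 3 sides sum to only 19.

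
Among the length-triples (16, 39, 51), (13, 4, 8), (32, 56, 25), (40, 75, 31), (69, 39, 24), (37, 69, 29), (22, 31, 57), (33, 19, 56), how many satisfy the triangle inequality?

2

(16,39,51): 16+39 > 51 → valid
(4,8,13): 4+8 ≤ 13 → not valid
(25,32,56): 25+32 > 56 → valid
(31,40,75): 31+40 ≤ 75 → not valid
(24,39,69): 24+39 ≤ 69 → not valid
(29,37,69): 29+37 ≤ 69 → not valid
(22,31,57): 22+31 ≤ 57 → not valid
(19,33,56): 19+33 ≤ 56 → not valid
2 of the 8 triples form a triangle.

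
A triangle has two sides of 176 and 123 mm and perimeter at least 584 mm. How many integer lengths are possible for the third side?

14

Triangle inequality: 53 < x < 299. Perimeter ≥ 584 gives x ≥ 584 − 176 − 123 = 285.
So 285 ≤ x < 299; integers 285 through 298: 14 values.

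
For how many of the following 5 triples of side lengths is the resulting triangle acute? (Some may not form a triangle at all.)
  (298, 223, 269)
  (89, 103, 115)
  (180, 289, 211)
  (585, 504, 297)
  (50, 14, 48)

(298,223,269): 223²+269² = 122090 > 88804 = 298² → acute
(89,103,115): 89²+103² = 18530 > 13225 = 115² → acute
(180,289,211): 180²+211² = 76921 < 83521 = 289² → obtuse
(585,504,297): 297²+504² = 342225 = 585² → right
(50,14,48): 14²+48² = 2500 = 50² → right
2 of the 5 are acute.

2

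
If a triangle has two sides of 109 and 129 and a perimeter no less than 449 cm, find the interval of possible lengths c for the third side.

Triangle inequality alone gives 20 < c < 238.
The perimeter condition gives c ≥ 449 − 109 − 129 = 211.
Intersecting the two: 211 ≤ c < 238.

211 ≤ c < 238 cm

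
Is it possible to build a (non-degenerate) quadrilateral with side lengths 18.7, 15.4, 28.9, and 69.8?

No

For a quadrilateral, each side must be shorter than the sum of the others.
Here the longest side is 69.8, but the remaining 3 sides sum to only 63.0.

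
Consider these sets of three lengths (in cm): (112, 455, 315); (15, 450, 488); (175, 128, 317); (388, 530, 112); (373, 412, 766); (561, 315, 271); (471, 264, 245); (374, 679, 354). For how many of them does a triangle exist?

4

(112,315,455): 112+315 ≤ 455 → not valid
(15,450,488): 15+450 ≤ 488 → not valid
(128,175,317): 128+175 ≤ 317 → not valid
(112,388,530): 112+388 ≤ 530 → not valid
(373,412,766): 373+412 > 766 → valid
(271,315,561): 271+315 > 561 → valid
(245,264,471): 245+264 > 471 → valid
(354,374,679): 354+374 > 679 → valid
4 of the 8 triples form a triangle.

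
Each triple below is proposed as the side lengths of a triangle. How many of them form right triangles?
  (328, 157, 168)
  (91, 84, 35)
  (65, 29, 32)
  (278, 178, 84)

(328,157,168): 157+168 ≤ 328, not a triangle
(91,84,35): 35²+84² = 8281 = 91² → right
(65,29,32): 29+32 ≤ 65, not a triangle
(278,178,84): 84+178 ≤ 278, not a triangle
1 of the 4 is right.

1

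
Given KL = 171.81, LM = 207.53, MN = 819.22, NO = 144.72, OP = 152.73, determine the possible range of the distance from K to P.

142.43 ≤ KP ≤ 1496.01

The maximum is all hops collinear in one direction: 171.81 + 207.53 + 819.22 + 144.72 + 152.73 = 1496.01.
The longest hop is 819.22; the others sum to 676.79. Folding the others back against it leaves at least 819.22 − 676.79 = 142.43.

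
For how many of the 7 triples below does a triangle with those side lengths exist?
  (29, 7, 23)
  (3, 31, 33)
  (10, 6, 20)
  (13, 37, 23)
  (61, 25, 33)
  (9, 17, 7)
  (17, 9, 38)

2

(7,23,29): 7+23 > 29 → valid
(3,31,33): 3+31 > 33 → valid
(6,10,20): 6+10 ≤ 20 → not valid
(13,23,37): 13+23 ≤ 37 → not valid
(25,33,61): 25+33 ≤ 61 → not valid
(7,9,17): 7+9 ≤ 17 → not valid
(9,17,38): 9+17 ≤ 38 → not valid
2 of the 7 triples form a triangle.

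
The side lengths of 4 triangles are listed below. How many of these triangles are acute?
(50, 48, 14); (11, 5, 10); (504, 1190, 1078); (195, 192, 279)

(50,48,14): 14²+48² = 2500 = 50² → right
(11,5,10): 5²+10² = 125 > 121 = 11² → acute
(504,1190,1078): 504²+1078² = 1416100 = 1190² → right
(195,192,279): 192²+195² = 74889 < 77841 = 279² → obtuse
1 of the 4 is acute.

1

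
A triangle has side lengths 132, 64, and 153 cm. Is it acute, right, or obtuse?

Compare the square of the longest side to the sum of squares of the other two: 64² + 132² = 21520 < 23409 = 153².

obtuse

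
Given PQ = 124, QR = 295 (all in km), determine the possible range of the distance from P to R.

171 ≤ PR ≤ 419 km

By the triangle inequality, |124 − 295| ≤ PR ≤ 124 + 295.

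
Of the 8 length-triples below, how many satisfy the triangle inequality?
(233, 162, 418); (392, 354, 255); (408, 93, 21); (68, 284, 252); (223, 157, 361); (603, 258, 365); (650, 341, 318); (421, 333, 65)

(162,233,418): 162+233 ≤ 418 → not valid
(255,354,392): 255+354 > 392 → valid
(21,93,408): 21+93 ≤ 408 → not valid
(68,252,284): 68+252 > 284 → valid
(157,223,361): 157+223 > 361 → valid
(258,365,603): 258+365 > 603 → valid
(318,341,650): 318+341 > 650 → valid
(65,333,421): 65+333 ≤ 421 → not valid
5 of the 8 triples form a triangle.

5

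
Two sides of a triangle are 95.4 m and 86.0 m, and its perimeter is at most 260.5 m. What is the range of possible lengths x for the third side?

Triangle inequality alone gives 9.4 < x < 181.4.
The perimeter condition gives x ≤ 260.5 − 95.4 − 86.0 = 79.1.
Intersecting the two: 9.4 < x ≤ 79.1.

9.4 < x ≤ 79.1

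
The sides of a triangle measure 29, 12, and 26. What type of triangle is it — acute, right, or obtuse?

Compare the square of the longest side to the sum of squares of the other two: 12² + 26² = 820 < 841 = 29².

obtuse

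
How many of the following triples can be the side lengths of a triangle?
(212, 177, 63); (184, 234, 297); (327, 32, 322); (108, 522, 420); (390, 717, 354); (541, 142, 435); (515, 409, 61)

(63,177,212): 63+177 > 212 → valid
(184,234,297): 184+234 > 297 → valid
(32,322,327): 32+322 > 327 → valid
(108,420,522): 108+420 > 522 → valid
(354,390,717): 354+390 > 717 → valid
(142,435,541): 142+435 > 541 → valid
(61,409,515): 61+409 ≤ 515 → not valid
6 of the 7 triples form a triangle.

6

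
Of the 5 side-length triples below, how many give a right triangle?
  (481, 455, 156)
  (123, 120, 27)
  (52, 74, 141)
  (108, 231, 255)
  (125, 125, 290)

(481,455,156): 156²+455² = 231361 = 481² → right
(123,120,27): 27²+120² = 15129 = 123² → right
(52,74,141): 52+74 ≤ 141, not a triangle
(108,231,255): 108²+231² = 65025 = 255² → right
(125,125,290): 125+125 ≤ 290, not a triangle
3 of the 5 are right.

3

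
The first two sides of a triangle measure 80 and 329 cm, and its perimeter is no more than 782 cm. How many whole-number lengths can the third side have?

Triangle inequality: 249 < x < 409. Perimeter ≤ 782 gives x ≤ 782 − 80 − 329 = 373.
So 249 < x ≤ 373; integers 250 through 373: 124 values.

124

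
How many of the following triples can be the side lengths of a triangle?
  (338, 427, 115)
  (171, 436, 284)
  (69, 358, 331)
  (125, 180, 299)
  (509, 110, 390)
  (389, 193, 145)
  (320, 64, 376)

5

(115,338,427): 115+338 > 427 → valid
(171,284,436): 171+284 > 436 → valid
(69,331,358): 69+331 > 358 → valid
(125,180,299): 125+180 > 299 → valid
(110,390,509): 110+390 ≤ 509 → not valid
(145,193,389): 145+193 ≤ 389 → not valid
(64,320,376): 64+320 > 376 → valid
5 of the 7 triples form a triangle.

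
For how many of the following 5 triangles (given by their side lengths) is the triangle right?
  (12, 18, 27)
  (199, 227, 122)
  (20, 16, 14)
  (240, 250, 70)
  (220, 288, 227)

(12,18,27): 12²+18² = 468 < 729 = 27² → obtuse
(199,227,122): 122²+199² = 54485 > 51529 = 227² → acute
(20,16,14): 14²+16² = 452 > 400 = 20² → acute
(240,250,70): 70²+240² = 62500 = 250² → right
(220,288,227): 220²+227² = 99929 > 82944 = 288² → acute
1 of the 5 is right.

1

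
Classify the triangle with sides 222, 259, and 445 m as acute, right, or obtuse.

obtuse

Compare the square of the longest side to the sum of squares of the other two: 222² + 259² = 116365 < 198025 = 445².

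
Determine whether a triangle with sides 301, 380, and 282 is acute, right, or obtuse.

Compare the square of the longest side to the sum of squares of the other two: 282² + 301² = 170125 > 144400 = 380².

acute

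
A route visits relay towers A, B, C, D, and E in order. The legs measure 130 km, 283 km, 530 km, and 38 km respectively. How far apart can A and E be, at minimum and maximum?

The maximum is all hops collinear in one direction: 130 + 283 + 530 + 38 = 981.
The longest hop is 530; the others sum to 451. Folding the others back against it leaves at least 530 − 451 = 79.

79 ≤ AE ≤ 981 km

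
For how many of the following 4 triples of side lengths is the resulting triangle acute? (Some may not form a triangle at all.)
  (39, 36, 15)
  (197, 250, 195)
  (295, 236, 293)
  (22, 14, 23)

(39,36,15): 15²+36² = 1521 = 39² → right
(197,250,195): 195²+197² = 76834 > 62500 = 250² → acute
(295,236,293): 236²+293² = 141545 > 87025 = 295² → acute
(22,14,23): 14²+22² = 680 > 529 = 23² → acute
3 of the 4 are acute.

3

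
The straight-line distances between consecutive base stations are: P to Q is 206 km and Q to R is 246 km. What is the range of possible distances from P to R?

By the triangle inequality, |206 − 246| ≤ PR ≤ 206 + 246.

40 ≤ PR ≤ 452 km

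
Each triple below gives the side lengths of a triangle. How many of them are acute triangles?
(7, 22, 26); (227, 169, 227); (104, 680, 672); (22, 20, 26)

(7,22,26): 7²+22² = 533 < 676 = 26² → obtuse
(227,169,227): 169²+227² = 80090 > 51529 = 227² → acute
(104,680,672): 104²+672² = 462400 = 680² → right
(22,20,26): 20²+22² = 884 > 676 = 26² → acute
2 of the 4 are acute.

2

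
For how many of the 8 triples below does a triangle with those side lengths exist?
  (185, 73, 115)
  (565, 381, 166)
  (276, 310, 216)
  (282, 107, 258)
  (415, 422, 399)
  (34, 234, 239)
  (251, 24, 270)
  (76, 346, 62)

(73,115,185): 73+115 > 185 → valid
(166,381,565): 166+381 ≤ 565 → not valid
(216,276,310): 216+276 > 310 → valid
(107,258,282): 107+258 > 282 → valid
(399,415,422): 399+415 > 422 → valid
(34,234,239): 34+234 > 239 → valid
(24,251,270): 24+251 > 270 → valid
(62,76,346): 62+76 ≤ 346 → not valid
6 of the 8 triples form a triangle.

6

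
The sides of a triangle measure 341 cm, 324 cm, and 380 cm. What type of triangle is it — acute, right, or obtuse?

acute

Compare the square of the longest side to the sum of squares of the other two: 324² + 341² = 221257 > 144400 = 380².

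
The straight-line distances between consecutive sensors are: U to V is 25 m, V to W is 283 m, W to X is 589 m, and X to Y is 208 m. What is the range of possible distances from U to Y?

The maximum is all hops collinear in one direction: 25 + 283 + 589 + 208 = 1105.
The longest hop is 589; the others sum to 516. Folding the others back against it leaves at least 589 − 516 = 73.

73 ≤ UY ≤ 1105 m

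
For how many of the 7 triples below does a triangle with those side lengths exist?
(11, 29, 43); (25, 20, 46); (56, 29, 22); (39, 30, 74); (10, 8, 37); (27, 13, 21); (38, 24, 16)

(11,29,43): 11+29 ≤ 43 → not valid
(20,25,46): 20+25 ≤ 46 → not valid
(22,29,56): 22+29 ≤ 56 → not valid
(30,39,74): 30+39 ≤ 74 → not valid
(8,10,37): 8+10 ≤ 37 → not valid
(13,21,27): 13+21 > 27 → valid
(16,24,38): 16+24 > 38 → valid
2 of the 7 triples form a triangle.

2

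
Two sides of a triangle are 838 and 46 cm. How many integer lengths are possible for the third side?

The third side lies in the open interval (792, 884).
Integers from 793 to 883 inclusive: 883 − 793 + 1 = 91.

91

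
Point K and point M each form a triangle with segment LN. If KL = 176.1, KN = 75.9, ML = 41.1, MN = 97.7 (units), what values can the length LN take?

From triangle KLN: |176.1 − 75.9| < LN < 176.1 + 75.9, i.e. 100.2 < LN < 252.0.
From triangle MLN: 56.6 < LN < 138.8.
Both must hold, so LN lies in the intersection.

100.2 < LN < 138.8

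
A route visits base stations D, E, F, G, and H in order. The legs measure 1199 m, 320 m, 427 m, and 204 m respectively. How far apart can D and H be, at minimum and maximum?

The maximum is all hops collinear in one direction: 1199 + 320 + 427 + 204 = 2150.
The longest hop is 1199; the others sum to 951. Folding the others back against it leaves at least 1199 − 951 = 248.

248 ≤ DH ≤ 2150 m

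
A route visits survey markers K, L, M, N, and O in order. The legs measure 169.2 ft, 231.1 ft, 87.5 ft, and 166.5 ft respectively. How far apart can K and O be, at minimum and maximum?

0 ≤ KO ≤ 654.3 ft

The maximum is all hops collinear in one direction: 169.2 + 231.1 + 87.5 + 166.5 = 654.3.
The longest hop is 231.1; the others sum to 423.2. Since 231.1 ≤ 423.2, the path can fold back on itself completely, so the minimum distance is 0.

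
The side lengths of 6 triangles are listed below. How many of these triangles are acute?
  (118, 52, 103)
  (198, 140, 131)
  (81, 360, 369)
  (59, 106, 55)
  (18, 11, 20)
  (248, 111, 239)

(118,52,103): 52²+103² = 13313 < 13924 = 118² → obtuse
(198,140,131): 131²+140² = 36761 < 39204 = 198² → obtuse
(81,360,369): 81²+360² = 136161 = 369² → right
(59,106,55): 55²+59² = 6506 < 11236 = 106² → obtuse
(18,11,20): 11²+18² = 445 > 400 = 20² → acute
(248,111,239): 111²+239² = 69442 > 61504 = 248² → acute
2 of the 6 are acute.

2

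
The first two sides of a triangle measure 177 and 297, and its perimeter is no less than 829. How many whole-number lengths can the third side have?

Triangle inequality: 120 < x < 474. Perimeter ≥ 829 gives x ≥ 829 − 177 − 297 = 355.
So 355 ≤ x < 474; integers 355 through 473: 119 values.

119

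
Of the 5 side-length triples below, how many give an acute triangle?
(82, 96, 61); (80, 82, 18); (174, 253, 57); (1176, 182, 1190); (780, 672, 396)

(82,96,61): 61²+82² = 10445 > 9216 = 96² → acute
(80,82,18): 18²+80² = 6724 = 82² → right
(174,253,57): 57+174 ≤ 253, not a triangle
(1176,182,1190): 182²+1176² = 1416100 = 1190² → right
(780,672,396): 396²+672² = 608400 = 780² → right
1 of the 5 is acute.

1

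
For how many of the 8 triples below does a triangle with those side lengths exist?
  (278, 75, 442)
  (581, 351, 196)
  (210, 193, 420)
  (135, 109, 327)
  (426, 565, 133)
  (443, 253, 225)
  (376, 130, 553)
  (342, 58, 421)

1

(75,278,442): 75+278 ≤ 442 → not valid
(196,351,581): 196+351 ≤ 581 → not valid
(193,210,420): 193+210 ≤ 420 → not valid
(109,135,327): 109+135 ≤ 327 → not valid
(133,426,565): 133+426 ≤ 565 → not valid
(225,253,443): 225+253 > 443 → valid
(130,376,553): 130+376 ≤ 553 → not valid
(58,342,421): 58+342 ≤ 421 → not valid
1 of the 8 triples forms a triangle.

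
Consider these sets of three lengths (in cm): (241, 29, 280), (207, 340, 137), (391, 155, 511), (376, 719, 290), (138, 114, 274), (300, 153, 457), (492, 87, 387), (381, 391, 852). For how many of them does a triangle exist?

(29,241,280): 29+241 ≤ 280 → not valid
(137,207,340): 137+207 > 340 → valid
(155,391,511): 155+391 > 511 → valid
(290,376,719): 290+376 ≤ 719 → not valid
(114,138,274): 114+138 ≤ 274 → not valid
(153,300,457): 153+300 ≤ 457 → not valid
(87,387,492): 87+387 ≤ 492 → not valid
(381,391,852): 381+391 ≤ 852 → not valid
2 of the 8 triples form a triangle.

2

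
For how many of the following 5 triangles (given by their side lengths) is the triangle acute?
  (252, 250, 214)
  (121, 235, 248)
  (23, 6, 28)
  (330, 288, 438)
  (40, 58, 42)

2

(252,250,214): 214²+250² = 108296 > 63504 = 252² → acute
(121,235,248): 121²+235² = 69866 > 61504 = 248² → acute
(23,6,28): 6²+23² = 565 < 784 = 28² → obtuse
(330,288,438): 288²+330² = 191844 = 438² → right
(40,58,42): 40²+42² = 3364 = 58² → right
2 of the 5 are acute.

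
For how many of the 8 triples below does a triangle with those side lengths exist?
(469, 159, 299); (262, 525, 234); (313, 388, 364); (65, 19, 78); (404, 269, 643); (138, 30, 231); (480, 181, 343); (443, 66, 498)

5

(159,299,469): 159+299 ≤ 469 → not valid
(234,262,525): 234+262 ≤ 525 → not valid
(313,364,388): 313+364 > 388 → valid
(19,65,78): 19+65 > 78 → valid
(269,404,643): 269+404 > 643 → valid
(30,138,231): 30+138 ≤ 231 → not valid
(181,343,480): 181+343 > 480 → valid
(66,443,498): 66+443 > 498 → valid
5 of the 8 triples form a triangle.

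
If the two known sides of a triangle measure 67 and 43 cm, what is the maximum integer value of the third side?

The third side must be strictly less than 67 + 43 = 110.
The largest integer below 110 is 109.

109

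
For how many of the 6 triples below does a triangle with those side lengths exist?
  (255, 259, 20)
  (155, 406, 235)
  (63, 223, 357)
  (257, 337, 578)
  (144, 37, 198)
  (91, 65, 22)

(20,255,259): 20+255 > 259 → valid
(155,235,406): 155+235 ≤ 406 → not valid
(63,223,357): 63+223 ≤ 357 → not valid
(257,337,578): 257+337 > 578 → valid
(37,144,198): 37+144 ≤ 198 → not valid
(22,65,91): 22+65 ≤ 91 → not valid
2 of the 6 triples form a triangle.

2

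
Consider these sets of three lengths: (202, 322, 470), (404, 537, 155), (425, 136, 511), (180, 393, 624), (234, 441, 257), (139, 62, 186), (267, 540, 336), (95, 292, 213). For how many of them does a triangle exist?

(202,322,470): 202+322 > 470 → valid
(155,404,537): 155+404 > 537 → valid
(136,425,511): 136+425 > 511 → valid
(180,393,624): 180+393 ≤ 624 → not valid
(234,257,441): 234+257 > 441 → valid
(62,139,186): 62+139 > 186 → valid
(267,336,540): 267+336 > 540 → valid
(95,213,292): 95+213 > 292 → valid
7 of the 8 triples form a triangle.

7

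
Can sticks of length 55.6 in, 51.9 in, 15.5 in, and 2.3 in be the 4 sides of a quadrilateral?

A quadrilateral exists iff every side is shorter than the sum of the others — equivalently, the longest side is less than the sum of the rest.
Longest side 55.6 < 69.7 (sum of the remaining 3), so yes.

Yes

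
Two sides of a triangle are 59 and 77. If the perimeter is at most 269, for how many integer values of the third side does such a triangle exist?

Triangle inequality: 18 < x < 136. Perimeter ≤ 269 gives x ≤ 269 − 59 − 77 = 133.
So 18 < x ≤ 133; integers 19 through 133: 115 values.

115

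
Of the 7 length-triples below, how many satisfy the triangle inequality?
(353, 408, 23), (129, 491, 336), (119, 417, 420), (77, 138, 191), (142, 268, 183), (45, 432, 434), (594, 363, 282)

(23,353,408): 23+353 ≤ 408 → not valid
(129,336,491): 129+336 ≤ 491 → not valid
(119,417,420): 119+417 > 420 → valid
(77,138,191): 77+138 > 191 → valid
(142,183,268): 142+183 > 268 → valid
(45,432,434): 45+432 > 434 → valid
(282,363,594): 282+363 > 594 → valid
5 of the 7 triples form a triangle.

5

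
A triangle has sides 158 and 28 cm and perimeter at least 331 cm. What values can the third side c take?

145 ≤ c < 186 cm

Triangle inequality alone gives 130 < c < 186.
The perimeter condition gives c ≥ 331 − 158 − 28 = 145.
Intersecting the two: 145 ≤ c < 186.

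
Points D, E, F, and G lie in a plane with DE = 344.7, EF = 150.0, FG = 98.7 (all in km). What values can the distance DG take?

The maximum is all hops collinear in one direction: 344.7 + 150.0 + 98.7 = 593.4.
The longest hop is 344.7; the others sum to 248.7. Folding the others back against it leaves at least 344.7 − 248.7 = 96.0.

96.0 ≤ DG ≤ 593.4 km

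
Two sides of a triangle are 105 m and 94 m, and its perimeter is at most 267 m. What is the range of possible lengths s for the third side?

Triangle inequality alone gives 11 < s < 199.
The perimeter condition gives s ≤ 267 − 105 − 94 = 68.
Intersecting the two: 11 < s ≤ 68.

11 < s ≤ 68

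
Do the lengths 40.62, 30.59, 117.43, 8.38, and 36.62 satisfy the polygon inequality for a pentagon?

No

For a pentagon, each side must be shorter than the sum of the others.
Here the longest side is 117.43, but the remaining 4 sides sum to only 116.21.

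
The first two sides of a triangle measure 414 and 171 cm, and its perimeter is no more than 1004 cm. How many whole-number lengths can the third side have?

Triangle inequality: 243 < x < 585. Perimeter ≤ 1004 gives x ≤ 1004 − 414 − 171 = 419.
So 243 < x ≤ 419; integers 244 through 419: 176 values.

176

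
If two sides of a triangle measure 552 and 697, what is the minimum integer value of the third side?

146

The third side must be strictly greater than |552 − 697| = 145.
The smallest integer above 145 is 146.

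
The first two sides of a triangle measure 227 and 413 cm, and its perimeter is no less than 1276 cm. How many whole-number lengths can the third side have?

Triangle inequality: 186 < x < 640. Perimeter ≥ 1276 gives x ≥ 1276 − 227 − 413 = 636.
So 636 ≤ x < 640; integers 636 through 639: 4 values.

4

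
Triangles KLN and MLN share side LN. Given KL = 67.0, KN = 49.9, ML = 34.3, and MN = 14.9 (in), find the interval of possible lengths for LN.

19.4 < LN < 49.2

From triangle KLN: |67.0 − 49.9| < LN < 67.0 + 49.9, i.e. 17.1 < LN < 116.9.
From triangle MLN: 19.4 < LN < 49.2.
Both must hold, so LN lies in the intersection.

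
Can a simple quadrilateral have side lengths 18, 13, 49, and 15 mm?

No

For a quadrilateral, each side must be shorter than the sum of the others.
Here the longest side is 49, but the remaining 3 sides sum to only 46.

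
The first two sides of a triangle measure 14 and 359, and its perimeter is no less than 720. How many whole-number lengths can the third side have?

Triangle inequality: 345 < x < 373. Perimeter ≥ 720 gives x ≥ 720 − 14 − 359 = 347.
So 347 ≤ x < 373; integers 347 through 372: 26 values.

26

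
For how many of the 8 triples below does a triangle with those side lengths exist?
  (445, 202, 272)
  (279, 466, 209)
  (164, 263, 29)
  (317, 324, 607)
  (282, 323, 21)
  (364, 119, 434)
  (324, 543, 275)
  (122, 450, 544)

6

(202,272,445): 202+272 > 445 → valid
(209,279,466): 209+279 > 466 → valid
(29,164,263): 29+164 ≤ 263 → not valid
(317,324,607): 317+324 > 607 → valid
(21,282,323): 21+282 ≤ 323 → not valid
(119,364,434): 119+364 > 434 → valid
(275,324,543): 275+324 > 543 → valid
(122,450,544): 122+450 > 544 → valid
6 of the 8 triples form a triangle.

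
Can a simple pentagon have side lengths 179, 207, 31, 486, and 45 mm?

No

For a pentagon, each side must be shorter than the sum of the others.
Here the longest side is 486, but the remaining 4 sides sum to only 462.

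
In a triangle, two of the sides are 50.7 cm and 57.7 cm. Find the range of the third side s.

By the triangle inequality, s must be less than 50.7 + 57.7 = 108.4 and greater than |50.7 − 57.7| = 7.0.

7.0 < s < 108.4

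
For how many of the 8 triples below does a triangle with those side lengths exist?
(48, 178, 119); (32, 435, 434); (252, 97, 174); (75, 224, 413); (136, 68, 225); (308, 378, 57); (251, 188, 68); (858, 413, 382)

3

(48,119,178): 48+119 ≤ 178 → not valid
(32,434,435): 32+434 > 435 → valid
(97,174,252): 97+174 > 252 → valid
(75,224,413): 75+224 ≤ 413 → not valid
(68,136,225): 68+136 ≤ 225 → not valid
(57,308,378): 57+308 ≤ 378 → not valid
(68,188,251): 68+188 > 251 → valid
(382,413,858): 382+413 ≤ 858 → not valid
3 of the 8 triples form a triangle.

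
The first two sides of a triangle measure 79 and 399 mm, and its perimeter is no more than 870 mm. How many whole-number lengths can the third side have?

72

Triangle inequality: 320 < x < 478. Perimeter ≤ 870 gives x ≤ 870 − 79 − 399 = 392.
So 320 < x ≤ 392; integers 321 through 392: 72 values.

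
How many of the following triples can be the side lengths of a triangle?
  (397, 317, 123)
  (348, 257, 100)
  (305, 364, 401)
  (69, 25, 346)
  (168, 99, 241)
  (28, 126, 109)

5

(123,317,397): 123+317 > 397 → valid
(100,257,348): 100+257 > 348 → valid
(305,364,401): 305+364 > 401 → valid
(25,69,346): 25+69 ≤ 346 → not valid
(99,168,241): 99+168 > 241 → valid
(28,109,126): 28+109 > 126 → valid
5 of the 6 triples form a triangle.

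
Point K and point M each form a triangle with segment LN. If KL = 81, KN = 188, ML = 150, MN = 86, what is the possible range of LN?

107 < LN < 236

From triangle KLN: |81 − 188| < LN < 81 + 188, i.e. 107 < LN < 269.
From triangle MLN: 64 < LN < 236.
Both must hold, so LN lies in the intersection.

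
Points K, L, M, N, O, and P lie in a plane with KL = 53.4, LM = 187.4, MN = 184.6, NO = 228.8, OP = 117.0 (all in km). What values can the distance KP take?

0 ≤ KP ≤ 771.2 km

The maximum is all hops collinear in one direction: 53.4 + 187.4 + 184.6 + 228.8 + 117.0 = 771.2.
The longest hop is 228.8; the others sum to 542.4. Since 228.8 ≤ 542.4, the path can fold back on itself completely, so the minimum distance is 0.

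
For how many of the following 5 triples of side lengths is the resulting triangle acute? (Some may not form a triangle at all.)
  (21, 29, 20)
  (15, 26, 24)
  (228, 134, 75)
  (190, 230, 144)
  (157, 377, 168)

(21,29,20): 20²+21² = 841 = 29² → right
(15,26,24): 15²+24² = 801 > 676 = 26² → acute
(228,134,75): 75+134 ≤ 228, not a triangle
(190,230,144): 144²+190² = 56836 > 52900 = 230² → acute
(157,377,168): 157+168 ≤ 377, not a triangle
2 of the 5 are acute.

2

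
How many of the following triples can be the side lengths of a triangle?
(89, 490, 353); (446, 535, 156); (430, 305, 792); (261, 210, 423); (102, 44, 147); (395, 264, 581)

3

(89,353,490): 89+353 ≤ 490 → not valid
(156,446,535): 156+446 > 535 → valid
(305,430,792): 305+430 ≤ 792 → not valid
(210,261,423): 210+261 > 423 → valid
(44,102,147): 44+102 ≤ 147 → not valid
(264,395,581): 264+395 > 581 → valid
3 of the 6 triples form a triangle.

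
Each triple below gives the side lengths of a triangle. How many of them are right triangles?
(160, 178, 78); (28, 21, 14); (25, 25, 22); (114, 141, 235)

1

(160,178,78): 78²+160² = 31684 = 178² → right
(28,21,14): 14²+21² = 637 < 784 = 28² → obtuse
(25,25,22): 22²+25² = 1109 > 625 = 25² → acute
(114,141,235): 114²+141² = 32877 < 55225 = 235² → obtuse
1 of the 4 is right.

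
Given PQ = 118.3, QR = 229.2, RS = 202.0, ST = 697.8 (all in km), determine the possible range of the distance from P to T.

148.3 ≤ PT ≤ 1247.3 km

The maximum is all hops collinear in one direction: 118.3 + 229.2 + 202.0 + 697.8 = 1247.3.
The longest hop is 697.8; the others sum to 549.5. Folding the others back against it leaves at least 697.8 − 549.5 = 148.3.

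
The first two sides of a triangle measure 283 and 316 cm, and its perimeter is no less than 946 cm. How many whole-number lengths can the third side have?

252

Triangle inequality: 33 < x < 599. Perimeter ≥ 946 gives x ≥ 946 − 283 − 316 = 347.
So 347 ≤ x < 599; integers 347 through 598: 252 values.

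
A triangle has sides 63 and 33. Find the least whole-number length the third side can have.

31

The third side must be strictly greater than |63 − 33| = 30.
The smallest integer above 30 is 31.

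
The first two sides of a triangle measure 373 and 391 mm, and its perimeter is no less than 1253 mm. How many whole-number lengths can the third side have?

275

Triangle inequality: 18 < x < 764. Perimeter ≥ 1253 gives x ≥ 1253 − 373 − 391 = 489.
So 489 ≤ x < 764; integers 489 through 763: 275 values.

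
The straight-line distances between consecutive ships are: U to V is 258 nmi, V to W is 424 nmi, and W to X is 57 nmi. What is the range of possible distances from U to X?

The maximum is all hops collinear in one direction: 258 + 424 + 57 = 739.
The longest hop is 424; the others sum to 315. Folding the others back against it leaves at least 424 − 315 = 109.

109 ≤ UX ≤ 739 nmi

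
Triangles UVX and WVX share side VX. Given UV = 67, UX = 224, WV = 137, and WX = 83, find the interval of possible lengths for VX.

157 < VX < 220

From triangle UVX: |67 − 224| < VX < 67 + 224, i.e. 157 < VX < 291.
From triangle WVX: 54 < VX < 220.
Both must hold, so VX lies in the intersection.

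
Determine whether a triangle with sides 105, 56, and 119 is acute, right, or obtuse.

Compare the square of the longest side to the sum of squares of the other two: 56² + 105² = 14161 = 119².

right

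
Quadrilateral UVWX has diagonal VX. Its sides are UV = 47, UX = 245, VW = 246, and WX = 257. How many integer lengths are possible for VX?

93

From triangle UVX: 198 < VX < 292.
From triangle WVX: 11 < VX < 503.
Intersection: 198 < VX < 292, so integers 199 through 291: 93 values.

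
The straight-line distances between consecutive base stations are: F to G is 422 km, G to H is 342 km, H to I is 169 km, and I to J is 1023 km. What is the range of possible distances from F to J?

The maximum is all hops collinear in one direction: 422 + 342 + 169 + 1023 = 1956.
The longest hop is 1023; the others sum to 933. Folding the others back against it leaves at least 1023 − 933 = 90.

90 ≤ FJ ≤ 1956 km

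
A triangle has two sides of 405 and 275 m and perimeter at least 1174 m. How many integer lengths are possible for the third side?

186

Triangle inequality: 130 < x < 680. Perimeter ≥ 1174 gives x ≥ 1174 − 405 − 275 = 494.
So 494 ≤ x < 680; integers 494 through 679: 186 values.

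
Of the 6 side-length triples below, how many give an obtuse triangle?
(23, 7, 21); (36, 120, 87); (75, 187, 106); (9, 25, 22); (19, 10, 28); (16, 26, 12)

5

(23,7,21): 7²+21² = 490 < 529 = 23² → obtuse
(36,120,87): 36²+87² = 8865 < 14400 = 120² → obtuse
(75,187,106): 75+106 ≤ 187, not a triangle
(9,25,22): 9²+22² = 565 < 625 = 25² → obtuse
(19,10,28): 10²+19² = 461 < 784 = 28² → obtuse
(16,26,12): 12²+16² = 400 < 676 = 26² → obtuse
5 of the 6 are obtuse.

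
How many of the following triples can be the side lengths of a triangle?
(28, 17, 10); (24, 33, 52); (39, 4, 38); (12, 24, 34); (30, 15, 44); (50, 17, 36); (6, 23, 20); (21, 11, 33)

6

(10,17,28): 10+17 ≤ 28 → not valid
(24,33,52): 24+33 > 52 → valid
(4,38,39): 4+38 > 39 → valid
(12,24,34): 12+24 > 34 → valid
(15,30,44): 15+30 > 44 → valid
(17,36,50): 17+36 > 50 → valid
(6,20,23): 6+20 > 23 → valid
(11,21,33): 11+21 ≤ 33 → not valid
6 of the 8 triples form a triangle.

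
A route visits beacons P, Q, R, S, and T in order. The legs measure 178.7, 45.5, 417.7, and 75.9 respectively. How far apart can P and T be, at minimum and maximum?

117.6 ≤ PT ≤ 717.8

The maximum is all hops collinear in one direction: 178.7 + 45.5 + 417.7 + 75.9 = 717.8.
The longest hop is 417.7; the others sum to 300.1. Folding the others back against it leaves at least 417.7 − 300.1 = 117.6.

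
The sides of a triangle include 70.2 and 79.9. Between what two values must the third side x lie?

9.7 < x < 150.1

By the triangle inequality, x must be less than 70.2 + 79.9 = 150.1 and greater than |70.2 − 79.9| = 9.7.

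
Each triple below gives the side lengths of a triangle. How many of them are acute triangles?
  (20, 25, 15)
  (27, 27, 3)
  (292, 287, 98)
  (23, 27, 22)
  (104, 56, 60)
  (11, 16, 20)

(20,25,15): 15²+20² = 625 = 25² → right
(27,27,3): 3²+27² = 738 > 729 = 27² → acute
(292,287,98): 98²+287² = 91973 > 85264 = 292² → acute
(23,27,22): 22²+23² = 1013 > 729 = 27² → acute
(104,56,60): 56²+60² = 6736 < 10816 = 104² → obtuse
(11,16,20): 11²+16² = 377 < 400 = 20² → obtuse
3 of the 6 are acute.

3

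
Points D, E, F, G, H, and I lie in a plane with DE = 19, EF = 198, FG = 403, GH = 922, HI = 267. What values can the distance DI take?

The maximum is all hops collinear in one direction: 19 + 198 + 403 + 922 + 267 = 1809.
The longest hop is 922; the others sum to 887. Folding the others back against it leaves at least 922 − 887 = 35.

35 ≤ DI ≤ 1809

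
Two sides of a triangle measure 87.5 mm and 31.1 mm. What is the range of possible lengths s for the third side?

By the triangle inequality, s must be less than 87.5 + 31.1 = 118.6 and greater than |87.5 − 31.1| = 56.4.

56.4 < s < 118.6 (mm)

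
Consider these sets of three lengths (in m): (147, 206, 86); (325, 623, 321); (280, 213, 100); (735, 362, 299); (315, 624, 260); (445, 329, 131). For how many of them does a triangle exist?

4

(86,147,206): 86+147 > 206 → valid
(321,325,623): 321+325 > 623 → valid
(100,213,280): 100+213 > 280 → valid
(299,362,735): 299+362 ≤ 735 → not valid
(260,315,624): 260+315 ≤ 624 → not valid
(131,329,445): 131+329 > 445 → valid
4 of the 6 triples form a triangle.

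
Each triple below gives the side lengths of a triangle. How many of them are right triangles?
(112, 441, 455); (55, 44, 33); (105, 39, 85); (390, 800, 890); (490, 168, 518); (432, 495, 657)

5

(112,441,455): 112²+441² = 207025 = 455² → right
(55,44,33): 33²+44² = 3025 = 55² → right
(105,39,85): 39²+85² = 8746 < 11025 = 105² → obtuse
(390,800,890): 390²+800² = 792100 = 890² → right
(490,168,518): 168²+490² = 268324 = 518² → right
(432,495,657): 432²+495² = 431649 = 657² → right
5 of the 6 are right.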